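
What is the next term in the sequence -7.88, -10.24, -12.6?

Differences: -10.24 - -7.88 = -2.36
This is an arithmetic sequence with common difference d = -2.36.
Next term = -12.6 + -2.36 = -14.96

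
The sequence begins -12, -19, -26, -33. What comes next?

Differences: -19 - -12 = -7
This is an arithmetic sequence with common difference d = -7.
Next term = -33 + -7 = -40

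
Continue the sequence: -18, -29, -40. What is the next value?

Differences: -29 - -18 = -11
This is an arithmetic sequence with common difference d = -11.
Next term = -40 + -11 = -51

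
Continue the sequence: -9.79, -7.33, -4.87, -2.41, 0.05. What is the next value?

Differences: -7.33 - -9.79 = 2.46
This is an arithmetic sequence with common difference d = 2.46.
Next term = 0.05 + 2.46 = 2.51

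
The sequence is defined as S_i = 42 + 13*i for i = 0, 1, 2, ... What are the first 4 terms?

This is an arithmetic sequence.
i=0: S_0 = 42 + 13*0 = 42
i=1: S_1 = 42 + 13*1 = 55
i=2: S_2 = 42 + 13*2 = 68
i=3: S_3 = 42 + 13*3 = 81
The first 4 terms are: [42, 55, 68, 81]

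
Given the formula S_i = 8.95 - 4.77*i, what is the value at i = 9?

S_9 = 8.95 + -4.77*9 = 8.95 + -42.93 = -33.98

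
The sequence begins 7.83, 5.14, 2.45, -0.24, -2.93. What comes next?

Differences: 5.14 - 7.83 = -2.69
This is an arithmetic sequence with common difference d = -2.69.
Next term = -2.93 + -2.69 = -5.62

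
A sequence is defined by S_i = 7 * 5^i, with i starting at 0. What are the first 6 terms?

This is a geometric sequence.
i=0: S_0 = 7 * 5^0 = 7
i=1: S_1 = 7 * 5^1 = 35
i=2: S_2 = 7 * 5^2 = 175
i=3: S_3 = 7 * 5^3 = 875
i=4: S_4 = 7 * 5^4 = 4375
i=5: S_5 = 7 * 5^5 = 21875
The first 6 terms are: [7, 35, 175, 875, 4375, 21875]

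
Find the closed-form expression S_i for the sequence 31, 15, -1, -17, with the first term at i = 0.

Check differences: 15 - 31 = -16
-1 - 15 = -16
Common difference d = -16.
First term a = 31.
Formula: S_i = 31 - 16*i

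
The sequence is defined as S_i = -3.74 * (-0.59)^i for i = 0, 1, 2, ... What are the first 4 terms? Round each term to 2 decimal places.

This is a geometric sequence.
i=0: S_0 = -3.74 * (-0.59)^0 = -3.74
i=1: S_1 = -3.74 * (-0.59)^1 ≈ 2.21
i=2: S_2 = -3.74 * (-0.59)^2 ≈ -1.3
i=3: S_3 = -3.74 * (-0.59)^3 ≈ 0.77
The first 4 terms are: [-3.74, 2.21, -1.3, 0.77]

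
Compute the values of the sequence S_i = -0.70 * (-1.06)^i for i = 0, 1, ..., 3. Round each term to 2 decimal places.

This is a geometric sequence.
i=0: S_0 = -0.7 * (-1.06)^0 = -0.7
i=1: S_1 = -0.7 * (-1.06)^1 ≈ 0.74
i=2: S_2 = -0.7 * (-1.06)^2 ≈ -0.79
i=3: S_3 = -0.7 * (-1.06)^3 ≈ 0.83
The first 4 terms are: [-0.7, 0.74, -0.79, 0.83]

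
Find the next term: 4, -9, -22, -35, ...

Differences: -9 - 4 = -13
This is an arithmetic sequence with common difference d = -13.
Next term = -35 + -13 = -48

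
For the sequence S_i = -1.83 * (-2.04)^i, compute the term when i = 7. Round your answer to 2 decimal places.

S_7 = -1.83 * (-2.04)^7 ≈ -1.83 * -147.0318 ≈ 269.07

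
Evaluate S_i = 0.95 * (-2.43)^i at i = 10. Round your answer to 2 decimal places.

S_10 = 0.95 * (-2.43)^10 ≈ 0.95 * 7178.9799 ≈ 6820.03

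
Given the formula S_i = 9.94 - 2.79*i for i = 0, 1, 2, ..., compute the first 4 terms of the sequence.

This is an arithmetic sequence.
i=0: S_0 = 9.94 + -2.79*0 = 9.94
i=1: S_1 = 9.94 + -2.79*1 = 7.15
i=2: S_2 = 9.94 + -2.79*2 = 4.36
i=3: S_3 = 9.94 + -2.79*3 = 1.57
The first 4 terms are: [9.94, 7.15, 4.36, 1.57]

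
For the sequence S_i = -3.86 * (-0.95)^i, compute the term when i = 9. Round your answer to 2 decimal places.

S_9 = -3.86 * (-0.95)^9 ≈ -3.86 * -0.6302 ≈ 2.43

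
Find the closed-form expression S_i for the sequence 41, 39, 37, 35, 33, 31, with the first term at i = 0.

Check differences: 39 - 41 = -2
37 - 39 = -2
Common difference d = -2.
First term a = 41.
Formula: S_i = 41 - 2*i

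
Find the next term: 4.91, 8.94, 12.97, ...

Differences: 8.94 - 4.91 = 4.03
This is an arithmetic sequence with common difference d = 4.03.
Next term = 12.97 + 4.03 = 17.0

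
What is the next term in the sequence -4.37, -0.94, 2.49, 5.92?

Differences: -0.94 - -4.37 = 3.43
This is an arithmetic sequence with common difference d = 3.43.
Next term = 5.92 + 3.43 = 9.35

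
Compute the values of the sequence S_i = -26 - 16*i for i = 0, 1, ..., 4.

This is an arithmetic sequence.
i=0: S_0 = -26 + -16*0 = -26
i=1: S_1 = -26 + -16*1 = -42
i=2: S_2 = -26 + -16*2 = -58
i=3: S_3 = -26 + -16*3 = -74
i=4: S_4 = -26 + -16*4 = -90
The first 5 terms are: [-26, -42, -58, -74, -90]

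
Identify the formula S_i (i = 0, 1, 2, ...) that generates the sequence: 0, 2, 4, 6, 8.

Check differences: 2 - 0 = 2
4 - 2 = 2
Common difference d = 2.
First term a = 0.
Formula: S_i = 0 + 2*i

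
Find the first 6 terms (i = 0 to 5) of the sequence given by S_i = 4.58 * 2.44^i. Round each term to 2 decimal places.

This is a geometric sequence.
i=0: S_0 = 4.58 * 2.44^0 = 4.58
i=1: S_1 = 4.58 * 2.44^1 ≈ 11.18
i=2: S_2 = 4.58 * 2.44^2 ≈ 27.27
i=3: S_3 = 4.58 * 2.44^3 ≈ 66.53
i=4: S_4 = 4.58 * 2.44^4 ≈ 162.34
i=5: S_5 = 4.58 * 2.44^5 ≈ 396.11
The first 6 terms are: [4.58, 11.18, 27.27, 66.53, 162.34, 396.11]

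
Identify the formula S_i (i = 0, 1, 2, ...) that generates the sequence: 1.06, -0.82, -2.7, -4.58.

Check differences: -0.82 - 1.06 = -1.88
-2.7 - -0.82 = -1.88
Common difference d = -1.88.
First term a = 1.06.
Formula: S_i = 1.06 - 1.88*i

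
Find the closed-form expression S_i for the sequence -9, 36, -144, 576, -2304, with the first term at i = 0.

Check ratios: 36 / -9 = -4.0
Common ratio r = -4.
First term a = -9.
Formula: S_i = -9 * (-4)^i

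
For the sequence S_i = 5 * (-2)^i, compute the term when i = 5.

S_5 = 5 * (-2)^5 = 5 * -32 = -160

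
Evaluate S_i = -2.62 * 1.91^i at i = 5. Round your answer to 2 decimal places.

S_5 = -2.62 * 1.91^5 ≈ -2.62 * 25.4195 ≈ -66.6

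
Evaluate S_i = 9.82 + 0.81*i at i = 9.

S_9 = 9.82 + 0.81*9 = 9.82 + 7.29 = 17.11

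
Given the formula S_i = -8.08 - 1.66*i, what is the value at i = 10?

S_10 = -8.08 + -1.66*10 = -8.08 + -16.6 = -24.68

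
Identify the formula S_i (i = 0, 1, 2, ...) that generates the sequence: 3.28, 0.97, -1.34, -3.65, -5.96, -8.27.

Check differences: 0.97 - 3.28 = -2.31
-1.34 - 0.97 = -2.31
Common difference d = -2.31.
First term a = 3.28.
Formula: S_i = 3.28 - 2.31*i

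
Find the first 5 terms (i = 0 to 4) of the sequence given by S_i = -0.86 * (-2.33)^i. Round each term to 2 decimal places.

This is a geometric sequence.
i=0: S_0 = -0.86 * (-2.33)^0 = -0.86
i=1: S_1 = -0.86 * (-2.33)^1 ≈ 2.0
i=2: S_2 = -0.86 * (-2.33)^2 ≈ -4.67
i=3: S_3 = -0.86 * (-2.33)^3 ≈ 10.88
i=4: S_4 = -0.86 * (-2.33)^4 ≈ -25.35
The first 5 terms are: [-0.86, 2.0, -4.67, 10.88, -25.35]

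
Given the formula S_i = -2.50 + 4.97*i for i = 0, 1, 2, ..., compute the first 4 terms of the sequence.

This is an arithmetic sequence.
i=0: S_0 = -2.5 + 4.97*0 = -2.5
i=1: S_1 = -2.5 + 4.97*1 = 2.47
i=2: S_2 = -2.5 + 4.97*2 = 7.44
i=3: S_3 = -2.5 + 4.97*3 = 12.41
The first 4 terms are: [-2.5, 2.47, 7.44, 12.41]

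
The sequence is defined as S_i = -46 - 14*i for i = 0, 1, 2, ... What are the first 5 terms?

This is an arithmetic sequence.
i=0: S_0 = -46 + -14*0 = -46
i=1: S_1 = -46 + -14*1 = -60
i=2: S_2 = -46 + -14*2 = -74
i=3: S_3 = -46 + -14*3 = -88
i=4: S_4 = -46 + -14*4 = -102
The first 5 terms are: [-46, -60, -74, -88, -102]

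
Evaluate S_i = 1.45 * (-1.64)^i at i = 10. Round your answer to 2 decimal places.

S_10 = 1.45 * (-1.64)^10 ≈ 1.45 * 140.7468 ≈ 204.08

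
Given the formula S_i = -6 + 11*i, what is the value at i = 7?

S_7 = -6 + 11*7 = -6 + 77 = 71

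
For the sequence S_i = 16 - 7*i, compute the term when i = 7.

S_7 = 16 + -7*7 = 16 + -49 = -33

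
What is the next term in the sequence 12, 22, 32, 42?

Differences: 22 - 12 = 10
This is an arithmetic sequence with common difference d = 10.
Next term = 42 + 10 = 52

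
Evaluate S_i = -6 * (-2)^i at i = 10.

S_10 = -6 * (-2)^10 = -6 * 1024 = -6144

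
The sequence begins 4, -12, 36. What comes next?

Ratios: -12 / 4 = -3.0
This is a geometric sequence with common ratio r = -3.
Next term = 36 * -3 = -108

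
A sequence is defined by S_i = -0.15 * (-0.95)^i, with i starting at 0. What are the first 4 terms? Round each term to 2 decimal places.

This is a geometric sequence.
i=0: S_0 = -0.15 * (-0.95)^0 = -0.15
i=1: S_1 = -0.15 * (-0.95)^1 ≈ 0.14
i=2: S_2 = -0.15 * (-0.95)^2 ≈ -0.14
i=3: S_3 = -0.15 * (-0.95)^3 ≈ 0.13
The first 4 terms are: [-0.15, 0.14, -0.14, 0.13]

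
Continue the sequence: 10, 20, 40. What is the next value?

Ratios: 20 / 10 = 2.0
This is a geometric sequence with common ratio r = 2.
Next term = 40 * 2 = 80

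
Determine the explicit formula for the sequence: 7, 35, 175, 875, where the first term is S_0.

Check ratios: 35 / 7 = 5.0
Common ratio r = 5.
First term a = 7.
Formula: S_i = 7 * 5^i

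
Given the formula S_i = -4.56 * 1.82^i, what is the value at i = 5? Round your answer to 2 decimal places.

S_5 = -4.56 * 1.82^5 ≈ -4.56 * 19.969 ≈ -91.06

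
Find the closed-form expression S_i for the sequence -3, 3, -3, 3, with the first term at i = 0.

Check ratios: 3 / -3 = -1.0
Common ratio r = -1.
First term a = -3.
Formula: S_i = -3 * (-1)^i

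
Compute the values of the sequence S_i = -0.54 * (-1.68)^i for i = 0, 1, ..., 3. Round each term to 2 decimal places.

This is a geometric sequence.
i=0: S_0 = -0.54 * (-1.68)^0 = -0.54
i=1: S_1 = -0.54 * (-1.68)^1 ≈ 0.91
i=2: S_2 = -0.54 * (-1.68)^2 ≈ -1.52
i=3: S_3 = -0.54 * (-1.68)^3 ≈ 2.56
The first 4 terms are: [-0.54, 0.91, -1.52, 2.56]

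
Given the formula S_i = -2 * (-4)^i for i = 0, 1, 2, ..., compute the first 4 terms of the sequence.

This is a geometric sequence.
i=0: S_0 = -2 * (-4)^0 = -2
i=1: S_1 = -2 * (-4)^1 = 8
i=2: S_2 = -2 * (-4)^2 = -32
i=3: S_3 = -2 * (-4)^3 = 128
The first 4 terms are: [-2, 8, -32, 128]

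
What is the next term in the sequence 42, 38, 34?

Differences: 38 - 42 = -4
This is an arithmetic sequence with common difference d = -4.
Next term = 34 + -4 = 30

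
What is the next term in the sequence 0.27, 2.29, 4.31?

Differences: 2.29 - 0.27 = 2.02
This is an arithmetic sequence with common difference d = 2.02.
Next term = 4.31 + 2.02 = 6.33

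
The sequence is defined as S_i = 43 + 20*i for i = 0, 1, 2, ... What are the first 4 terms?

This is an arithmetic sequence.
i=0: S_0 = 43 + 20*0 = 43
i=1: S_1 = 43 + 20*1 = 63
i=2: S_2 = 43 + 20*2 = 83
i=3: S_3 = 43 + 20*3 = 103
The first 4 terms are: [43, 63, 83, 103]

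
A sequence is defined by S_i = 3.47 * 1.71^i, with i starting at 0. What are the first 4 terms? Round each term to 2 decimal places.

This is a geometric sequence.
i=0: S_0 = 3.47 * 1.71^0 = 3.47
i=1: S_1 = 3.47 * 1.71^1 ≈ 5.93
i=2: S_2 = 3.47 * 1.71^2 ≈ 10.15
i=3: S_3 = 3.47 * 1.71^3 ≈ 17.35
The first 4 terms are: [3.47, 5.93, 10.15, 17.35]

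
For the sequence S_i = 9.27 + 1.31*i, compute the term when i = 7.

S_7 = 9.27 + 1.31*7 = 9.27 + 9.17 = 18.44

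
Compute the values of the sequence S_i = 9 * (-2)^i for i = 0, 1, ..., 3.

This is a geometric sequence.
i=0: S_0 = 9 * (-2)^0 = 9
i=1: S_1 = 9 * (-2)^1 = -18
i=2: S_2 = 9 * (-2)^2 = 36
i=3: S_3 = 9 * (-2)^3 = -72
The first 4 terms are: [9, -18, 36, -72]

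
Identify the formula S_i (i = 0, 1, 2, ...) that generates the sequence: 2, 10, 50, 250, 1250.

Check ratios: 10 / 2 = 5.0
Common ratio r = 5.
First term a = 2.
Formula: S_i = 2 * 5^i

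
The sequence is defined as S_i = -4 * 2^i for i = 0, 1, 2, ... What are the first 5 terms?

This is a geometric sequence.
i=0: S_0 = -4 * 2^0 = -4
i=1: S_1 = -4 * 2^1 = -8
i=2: S_2 = -4 * 2^2 = -16
i=3: S_3 = -4 * 2^3 = -32
i=4: S_4 = -4 * 2^4 = -64
The first 5 terms are: [-4, -8, -16, -32, -64]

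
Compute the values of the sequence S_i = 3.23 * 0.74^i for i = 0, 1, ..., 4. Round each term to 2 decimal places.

This is a geometric sequence.
i=0: S_0 = 3.23 * 0.74^0 = 3.23
i=1: S_1 = 3.23 * 0.74^1 ≈ 2.39
i=2: S_2 = 3.23 * 0.74^2 ≈ 1.77
i=3: S_3 = 3.23 * 0.74^3 ≈ 1.31
i=4: S_4 = 3.23 * 0.74^4 ≈ 0.97
The first 5 terms are: [3.23, 2.39, 1.77, 1.31, 0.97]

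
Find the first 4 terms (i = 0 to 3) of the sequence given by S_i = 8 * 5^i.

This is a geometric sequence.
i=0: S_0 = 8 * 5^0 = 8
i=1: S_1 = 8 * 5^1 = 40
i=2: S_2 = 8 * 5^2 = 200
i=3: S_3 = 8 * 5^3 = 1000
The first 4 terms are: [8, 40, 200, 1000]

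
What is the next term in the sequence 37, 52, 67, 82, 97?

Differences: 52 - 37 = 15
This is an arithmetic sequence with common difference d = 15.
Next term = 97 + 15 = 112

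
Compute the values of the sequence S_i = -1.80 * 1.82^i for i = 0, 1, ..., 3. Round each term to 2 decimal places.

This is a geometric sequence.
i=0: S_0 = -1.8 * 1.82^0 = -1.8
i=1: S_1 = -1.8 * 1.82^1 ≈ -3.28
i=2: S_2 = -1.8 * 1.82^2 ≈ -5.96
i=3: S_3 = -1.8 * 1.82^3 ≈ -10.85
The first 4 terms are: [-1.8, -3.28, -5.96, -10.85]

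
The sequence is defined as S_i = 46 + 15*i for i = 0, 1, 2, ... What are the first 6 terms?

This is an arithmetic sequence.
i=0: S_0 = 46 + 15*0 = 46
i=1: S_1 = 46 + 15*1 = 61
i=2: S_2 = 46 + 15*2 = 76
i=3: S_3 = 46 + 15*3 = 91
i=4: S_4 = 46 + 15*4 = 106
i=5: S_5 = 46 + 15*5 = 121
The first 6 terms are: [46, 61, 76, 91, 106, 121]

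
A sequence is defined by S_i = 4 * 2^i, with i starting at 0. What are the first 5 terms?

This is a geometric sequence.
i=0: S_0 = 4 * 2^0 = 4
i=1: S_1 = 4 * 2^1 = 8
i=2: S_2 = 4 * 2^2 = 16
i=3: S_3 = 4 * 2^3 = 32
i=4: S_4 = 4 * 2^4 = 64
The first 5 terms are: [4, 8, 16, 32, 64]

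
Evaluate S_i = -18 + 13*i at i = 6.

S_6 = -18 + 13*6 = -18 + 78 = 60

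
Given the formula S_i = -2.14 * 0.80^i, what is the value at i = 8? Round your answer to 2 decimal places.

S_8 = -2.14 * 0.8^8 ≈ -2.14 * 0.1678 ≈ -0.36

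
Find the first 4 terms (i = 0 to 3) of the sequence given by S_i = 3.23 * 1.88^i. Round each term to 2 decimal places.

This is a geometric sequence.
i=0: S_0 = 3.23 * 1.88^0 = 3.23
i=1: S_1 = 3.23 * 1.88^1 ≈ 6.07
i=2: S_2 = 3.23 * 1.88^2 ≈ 11.42
i=3: S_3 = 3.23 * 1.88^3 ≈ 21.46
The first 4 terms are: [3.23, 6.07, 11.42, 21.46]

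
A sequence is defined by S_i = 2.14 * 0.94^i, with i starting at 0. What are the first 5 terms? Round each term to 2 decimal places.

This is a geometric sequence.
i=0: S_0 = 2.14 * 0.94^0 = 2.14
i=1: S_1 = 2.14 * 0.94^1 ≈ 2.01
i=2: S_2 = 2.14 * 0.94^2 ≈ 1.89
i=3: S_3 = 2.14 * 0.94^3 ≈ 1.78
i=4: S_4 = 2.14 * 0.94^4 ≈ 1.67
The first 5 terms are: [2.14, 2.01, 1.89, 1.78, 1.67]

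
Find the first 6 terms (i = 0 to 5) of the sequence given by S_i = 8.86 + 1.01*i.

This is an arithmetic sequence.
i=0: S_0 = 8.86 + 1.01*0 = 8.86
i=1: S_1 = 8.86 + 1.01*1 = 9.87
i=2: S_2 = 8.86 + 1.01*2 = 10.88
i=3: S_3 = 8.86 + 1.01*3 = 11.89
i=4: S_4 = 8.86 + 1.01*4 = 12.9
i=5: S_5 = 8.86 + 1.01*5 = 13.91
The first 6 terms are: [8.86, 9.87, 10.88, 11.89, 12.9, 13.91]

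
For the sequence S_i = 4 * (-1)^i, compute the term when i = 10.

S_10 = 4 * (-1)^10 = 4 * 1 = 4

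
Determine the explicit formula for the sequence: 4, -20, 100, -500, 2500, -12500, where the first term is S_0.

Check ratios: -20 / 4 = -5.0
Common ratio r = -5.
First term a = 4.
Formula: S_i = 4 * (-5)^i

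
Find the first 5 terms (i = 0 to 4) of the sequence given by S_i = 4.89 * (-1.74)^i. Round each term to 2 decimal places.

This is a geometric sequence.
i=0: S_0 = 4.89 * (-1.74)^0 = 4.89
i=1: S_1 = 4.89 * (-1.74)^1 ≈ -8.51
i=2: S_2 = 4.89 * (-1.74)^2 ≈ 14.8
i=3: S_3 = 4.89 * (-1.74)^3 ≈ -25.76
i=4: S_4 = 4.89 * (-1.74)^4 ≈ 44.82
The first 5 terms are: [4.89, -8.51, 14.8, -25.76, 44.82]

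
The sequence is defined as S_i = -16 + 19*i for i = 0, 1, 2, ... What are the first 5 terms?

This is an arithmetic sequence.
i=0: S_0 = -16 + 19*0 = -16
i=1: S_1 = -16 + 19*1 = 3
i=2: S_2 = -16 + 19*2 = 22
i=3: S_3 = -16 + 19*3 = 41
i=4: S_4 = -16 + 19*4 = 60
The first 5 terms are: [-16, 3, 22, 41, 60]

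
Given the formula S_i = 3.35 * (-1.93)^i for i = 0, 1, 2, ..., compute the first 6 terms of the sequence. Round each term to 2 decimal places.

This is a geometric sequence.
i=0: S_0 = 3.35 * (-1.93)^0 = 3.35
i=1: S_1 = 3.35 * (-1.93)^1 ≈ -6.47
i=2: S_2 = 3.35 * (-1.93)^2 ≈ 12.48
i=3: S_3 = 3.35 * (-1.93)^3 ≈ -24.08
i=4: S_4 = 3.35 * (-1.93)^4 ≈ 46.48
i=5: S_5 = 3.35 * (-1.93)^5 ≈ -89.71
The first 6 terms are: [3.35, -6.47, 12.48, -24.08, 46.48, -89.71]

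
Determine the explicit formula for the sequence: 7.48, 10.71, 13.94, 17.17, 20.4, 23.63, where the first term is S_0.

Check differences: 10.71 - 7.48 = 3.23
13.94 - 10.71 = 3.23
Common difference d = 3.23.
First term a = 7.48.
Formula: S_i = 7.48 + 3.23*i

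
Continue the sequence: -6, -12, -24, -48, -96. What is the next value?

Ratios: -12 / -6 = 2.0
This is a geometric sequence with common ratio r = 2.
Next term = -96 * 2 = -192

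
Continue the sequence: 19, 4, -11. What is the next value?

Differences: 4 - 19 = -15
This is an arithmetic sequence with common difference d = -15.
Next term = -11 + -15 = -26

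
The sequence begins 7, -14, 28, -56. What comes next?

Ratios: -14 / 7 = -2.0
This is a geometric sequence with common ratio r = -2.
Next term = -56 * -2 = 112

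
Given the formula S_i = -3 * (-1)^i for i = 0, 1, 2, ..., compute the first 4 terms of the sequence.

This is a geometric sequence.
i=0: S_0 = -3 * (-1)^0 = -3
i=1: S_1 = -3 * (-1)^1 = 3
i=2: S_2 = -3 * (-1)^2 = -3
i=3: S_3 = -3 * (-1)^3 = 3
The first 4 terms are: [-3, 3, -3, 3]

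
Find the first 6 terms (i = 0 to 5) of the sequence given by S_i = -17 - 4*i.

This is an arithmetic sequence.
i=0: S_0 = -17 + -4*0 = -17
i=1: S_1 = -17 + -4*1 = -21
i=2: S_2 = -17 + -4*2 = -25
i=3: S_3 = -17 + -4*3 = -29
i=4: S_4 = -17 + -4*4 = -33
i=5: S_5 = -17 + -4*5 = -37
The first 6 terms are: [-17, -21, -25, -29, -33, -37]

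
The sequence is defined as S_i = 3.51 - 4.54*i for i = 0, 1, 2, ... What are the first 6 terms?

This is an arithmetic sequence.
i=0: S_0 = 3.51 + -4.54*0 = 3.51
i=1: S_1 = 3.51 + -4.54*1 = -1.03
i=2: S_2 = 3.51 + -4.54*2 = -5.57
i=3: S_3 = 3.51 + -4.54*3 = -10.11
i=4: S_4 = 3.51 + -4.54*4 = -14.65
i=5: S_5 = 3.51 + -4.54*5 = -19.19
The first 6 terms are: [3.51, -1.03, -5.57, -10.11, -14.65, -19.19]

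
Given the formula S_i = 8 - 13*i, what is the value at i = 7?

S_7 = 8 + -13*7 = 8 + -91 = -83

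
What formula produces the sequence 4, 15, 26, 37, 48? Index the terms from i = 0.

Check differences: 15 - 4 = 11
26 - 15 = 11
Common difference d = 11.
First term a = 4.
Formula: S_i = 4 + 11*i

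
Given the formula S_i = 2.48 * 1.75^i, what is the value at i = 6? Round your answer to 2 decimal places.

S_6 = 2.48 * 1.75^6 ≈ 2.48 * 28.7229 ≈ 71.23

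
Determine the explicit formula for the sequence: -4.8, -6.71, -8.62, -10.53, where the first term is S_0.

Check differences: -6.71 - -4.8 = -1.91
-8.62 - -6.71 = -1.91
Common difference d = -1.91.
First term a = -4.8.
Formula: S_i = -4.80 - 1.91*i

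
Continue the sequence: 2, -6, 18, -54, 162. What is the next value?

Ratios: -6 / 2 = -3.0
This is a geometric sequence with common ratio r = -3.
Next term = 162 * -3 = -486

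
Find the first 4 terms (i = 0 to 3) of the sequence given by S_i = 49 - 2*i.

This is an arithmetic sequence.
i=0: S_0 = 49 + -2*0 = 49
i=1: S_1 = 49 + -2*1 = 47
i=2: S_2 = 49 + -2*2 = 45
i=3: S_3 = 49 + -2*3 = 43
The first 4 terms are: [49, 47, 45, 43]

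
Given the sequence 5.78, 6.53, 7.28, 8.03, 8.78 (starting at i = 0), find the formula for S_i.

Check differences: 6.53 - 5.78 = 0.75
7.28 - 6.53 = 0.75
Common difference d = 0.75.
First term a = 5.78.
Formula: S_i = 5.78 + 0.75*i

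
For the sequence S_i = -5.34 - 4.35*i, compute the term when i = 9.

S_9 = -5.34 + -4.35*9 = -5.34 + -39.15 = -44.49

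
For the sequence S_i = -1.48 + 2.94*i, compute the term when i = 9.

S_9 = -1.48 + 2.94*9 = -1.48 + 26.46 = 24.98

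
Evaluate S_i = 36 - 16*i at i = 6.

S_6 = 36 + -16*6 = 36 + -96 = -60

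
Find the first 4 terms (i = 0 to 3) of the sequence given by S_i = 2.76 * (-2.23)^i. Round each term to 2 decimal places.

This is a geometric sequence.
i=0: S_0 = 2.76 * (-2.23)^0 = 2.76
i=1: S_1 = 2.76 * (-2.23)^1 ≈ -6.15
i=2: S_2 = 2.76 * (-2.23)^2 ≈ 13.73
i=3: S_3 = 2.76 * (-2.23)^3 ≈ -30.61
The first 4 terms are: [2.76, -6.15, 13.73, -30.61]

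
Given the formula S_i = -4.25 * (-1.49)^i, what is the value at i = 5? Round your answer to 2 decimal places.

S_5 = -4.25 * (-1.49)^5 ≈ -4.25 * -7.344 ≈ 31.21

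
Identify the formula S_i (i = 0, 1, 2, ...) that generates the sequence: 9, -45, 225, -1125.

Check ratios: -45 / 9 = -5.0
Common ratio r = -5.
First term a = 9.
Formula: S_i = 9 * (-5)^i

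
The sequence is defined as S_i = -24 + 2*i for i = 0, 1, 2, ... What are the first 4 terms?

This is an arithmetic sequence.
i=0: S_0 = -24 + 2*0 = -24
i=1: S_1 = -24 + 2*1 = -22
i=2: S_2 = -24 + 2*2 = -20
i=3: S_3 = -24 + 2*3 = -18
The first 4 terms are: [-24, -22, -20, -18]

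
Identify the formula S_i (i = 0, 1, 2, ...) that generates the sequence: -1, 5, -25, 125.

Check ratios: 5 / -1 = -5.0
Common ratio r = -5.
First term a = -1.
Formula: S_i = -1 * (-5)^i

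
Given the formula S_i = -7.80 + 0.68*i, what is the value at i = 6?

S_6 = -7.8 + 0.68*6 = -7.8 + 4.08 = -3.72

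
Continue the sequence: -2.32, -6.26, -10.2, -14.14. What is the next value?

Differences: -6.26 - -2.32 = -3.94
This is an arithmetic sequence with common difference d = -3.94.
Next term = -14.14 + -3.94 = -18.08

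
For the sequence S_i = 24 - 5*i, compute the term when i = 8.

S_8 = 24 + -5*8 = 24 + -40 = -16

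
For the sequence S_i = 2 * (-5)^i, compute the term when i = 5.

S_5 = 2 * (-5)^5 = 2 * -3125 = -6250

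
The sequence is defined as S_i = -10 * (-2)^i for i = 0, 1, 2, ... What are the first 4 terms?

This is a geometric sequence.
i=0: S_0 = -10 * (-2)^0 = -10
i=1: S_1 = -10 * (-2)^1 = 20
i=2: S_2 = -10 * (-2)^2 = -40
i=3: S_3 = -10 * (-2)^3 = 80
The first 4 terms are: [-10, 20, -40, 80]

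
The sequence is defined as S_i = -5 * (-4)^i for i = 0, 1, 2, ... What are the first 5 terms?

This is a geometric sequence.
i=0: S_0 = -5 * (-4)^0 = -5
i=1: S_1 = -5 * (-4)^1 = 20
i=2: S_2 = -5 * (-4)^2 = -80
i=3: S_3 = -5 * (-4)^3 = 320
i=4: S_4 = -5 * (-4)^4 = -1280
The first 5 terms are: [-5, 20, -80, 320, -1280]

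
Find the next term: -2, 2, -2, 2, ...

Ratios: 2 / -2 = -1.0
This is a geometric sequence with common ratio r = -1.
Next term = 2 * -1 = -2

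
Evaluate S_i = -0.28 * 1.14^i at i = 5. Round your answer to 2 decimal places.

S_5 = -0.28 * 1.14^5 ≈ -0.28 * 1.9254 ≈ -0.54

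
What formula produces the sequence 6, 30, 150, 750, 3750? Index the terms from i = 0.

Check ratios: 30 / 6 = 5.0
Common ratio r = 5.
First term a = 6.
Formula: S_i = 6 * 5^i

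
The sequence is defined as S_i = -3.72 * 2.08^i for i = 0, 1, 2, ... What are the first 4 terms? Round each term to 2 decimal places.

This is a geometric sequence.
i=0: S_0 = -3.72 * 2.08^0 = -3.72
i=1: S_1 = -3.72 * 2.08^1 ≈ -7.74
i=2: S_2 = -3.72 * 2.08^2 ≈ -16.09
i=3: S_3 = -3.72 * 2.08^3 ≈ -33.48
The first 4 terms are: [-3.72, -7.74, -16.09, -33.48]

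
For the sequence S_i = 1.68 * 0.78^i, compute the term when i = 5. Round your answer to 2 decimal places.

S_5 = 1.68 * 0.78^5 ≈ 1.68 * 0.2887 ≈ 0.49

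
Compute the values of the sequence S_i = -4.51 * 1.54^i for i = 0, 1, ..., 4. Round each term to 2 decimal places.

This is a geometric sequence.
i=0: S_0 = -4.51 * 1.54^0 = -4.51
i=1: S_1 = -4.51 * 1.54^1 ≈ -6.95
i=2: S_2 = -4.51 * 1.54^2 ≈ -10.7
i=3: S_3 = -4.51 * 1.54^3 ≈ -16.47
i=4: S_4 = -4.51 * 1.54^4 ≈ -25.37
The first 5 terms are: [-4.51, -6.95, -10.7, -16.47, -25.37]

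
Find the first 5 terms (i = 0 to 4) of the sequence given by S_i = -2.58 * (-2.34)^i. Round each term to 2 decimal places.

This is a geometric sequence.
i=0: S_0 = -2.58 * (-2.34)^0 = -2.58
i=1: S_1 = -2.58 * (-2.34)^1 ≈ 6.04
i=2: S_2 = -2.58 * (-2.34)^2 ≈ -14.13
i=3: S_3 = -2.58 * (-2.34)^3 ≈ 33.06
i=4: S_4 = -2.58 * (-2.34)^4 ≈ -77.35
The first 5 terms are: [-2.58, 6.04, -14.13, 33.06, -77.35]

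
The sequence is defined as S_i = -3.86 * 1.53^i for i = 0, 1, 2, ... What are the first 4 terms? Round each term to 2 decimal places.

This is a geometric sequence.
i=0: S_0 = -3.86 * 1.53^0 = -3.86
i=1: S_1 = -3.86 * 1.53^1 ≈ -5.91
i=2: S_2 = -3.86 * 1.53^2 ≈ -9.04
i=3: S_3 = -3.86 * 1.53^3 ≈ -13.82
The first 4 terms are: [-3.86, -5.91, -9.04, -13.82]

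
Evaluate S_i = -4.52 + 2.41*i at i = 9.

S_9 = -4.52 + 2.41*9 = -4.52 + 21.69 = 17.17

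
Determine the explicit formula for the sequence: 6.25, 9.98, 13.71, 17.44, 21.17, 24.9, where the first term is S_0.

Check differences: 9.98 - 6.25 = 3.73
13.71 - 9.98 = 3.73
Common difference d = 3.73.
First term a = 6.25.
Formula: S_i = 6.25 + 3.73*i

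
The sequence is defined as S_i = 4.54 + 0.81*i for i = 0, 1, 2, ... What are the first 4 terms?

This is an arithmetic sequence.
i=0: S_0 = 4.54 + 0.81*0 = 4.54
i=1: S_1 = 4.54 + 0.81*1 = 5.35
i=2: S_2 = 4.54 + 0.81*2 = 6.16
i=3: S_3 = 4.54 + 0.81*3 = 6.97
The first 4 terms are: [4.54, 5.35, 6.16, 6.97]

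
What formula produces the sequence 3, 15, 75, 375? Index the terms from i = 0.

Check ratios: 15 / 3 = 5.0
Common ratio r = 5.
First term a = 3.
Formula: S_i = 3 * 5^i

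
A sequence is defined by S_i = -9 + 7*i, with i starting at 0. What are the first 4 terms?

This is an arithmetic sequence.
i=0: S_0 = -9 + 7*0 = -9
i=1: S_1 = -9 + 7*1 = -2
i=2: S_2 = -9 + 7*2 = 5
i=3: S_3 = -9 + 7*3 = 12
The first 4 terms are: [-9, -2, 5, 12]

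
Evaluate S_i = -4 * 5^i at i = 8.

S_8 = -4 * 5^8 = -4 * 390625 = -1562500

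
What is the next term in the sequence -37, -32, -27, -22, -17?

Differences: -32 - -37 = 5
This is an arithmetic sequence with common difference d = 5.
Next term = -17 + 5 = -12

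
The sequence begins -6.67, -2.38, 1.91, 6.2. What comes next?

Differences: -2.38 - -6.67 = 4.29
This is an arithmetic sequence with common difference d = 4.29.
Next term = 6.2 + 4.29 = 10.49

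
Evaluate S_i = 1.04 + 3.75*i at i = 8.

S_8 = 1.04 + 3.75*8 = 1.04 + 30.0 = 31.04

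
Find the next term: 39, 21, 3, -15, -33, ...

Differences: 21 - 39 = -18
This is an arithmetic sequence with common difference d = -18.
Next term = -33 + -18 = -51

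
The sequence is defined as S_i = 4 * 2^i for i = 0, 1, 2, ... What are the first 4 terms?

This is a geometric sequence.
i=0: S_0 = 4 * 2^0 = 4
i=1: S_1 = 4 * 2^1 = 8
i=2: S_2 = 4 * 2^2 = 16
i=3: S_3 = 4 * 2^3 = 32
The first 4 terms are: [4, 8, 16, 32]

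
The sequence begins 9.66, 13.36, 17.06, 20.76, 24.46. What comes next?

Differences: 13.36 - 9.66 = 3.7
This is an arithmetic sequence with common difference d = 3.7.
Next term = 24.46 + 3.7 = 28.16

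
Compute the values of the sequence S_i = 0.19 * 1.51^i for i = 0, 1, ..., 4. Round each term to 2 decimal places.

This is a geometric sequence.
i=0: S_0 = 0.19 * 1.51^0 = 0.19
i=1: S_1 = 0.19 * 1.51^1 ≈ 0.29
i=2: S_2 = 0.19 * 1.51^2 ≈ 0.43
i=3: S_3 = 0.19 * 1.51^3 ≈ 0.65
i=4: S_4 = 0.19 * 1.51^4 ≈ 0.99
The first 5 terms are: [0.19, 0.29, 0.43, 0.65, 0.99]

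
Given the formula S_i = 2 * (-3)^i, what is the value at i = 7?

S_7 = 2 * (-3)^7 = 2 * -2187 = -4374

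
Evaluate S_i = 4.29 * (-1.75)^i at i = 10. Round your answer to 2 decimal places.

S_10 = 4.29 * (-1.75)^10 ≈ 4.29 * 269.3894 ≈ 1155.68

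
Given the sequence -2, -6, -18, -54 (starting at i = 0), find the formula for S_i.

Check ratios: -6 / -2 = 3.0
Common ratio r = 3.
First term a = -2.
Formula: S_i = -2 * 3^i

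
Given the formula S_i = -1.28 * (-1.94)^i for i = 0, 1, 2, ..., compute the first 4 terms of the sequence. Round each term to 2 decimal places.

This is a geometric sequence.
i=0: S_0 = -1.28 * (-1.94)^0 = -1.28
i=1: S_1 = -1.28 * (-1.94)^1 ≈ 2.48
i=2: S_2 = -1.28 * (-1.94)^2 ≈ -4.82
i=3: S_3 = -1.28 * (-1.94)^3 ≈ 9.35
The first 4 terms are: [-1.28, 2.48, -4.82, 9.35]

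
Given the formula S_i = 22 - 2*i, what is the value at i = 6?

S_6 = 22 + -2*6 = 22 + -12 = 10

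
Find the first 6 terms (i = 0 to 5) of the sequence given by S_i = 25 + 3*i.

This is an arithmetic sequence.
i=0: S_0 = 25 + 3*0 = 25
i=1: S_1 = 25 + 3*1 = 28
i=2: S_2 = 25 + 3*2 = 31
i=3: S_3 = 25 + 3*3 = 34
i=4: S_4 = 25 + 3*4 = 37
i=5: S_5 = 25 + 3*5 = 40
The first 6 terms are: [25, 28, 31, 34, 37, 40]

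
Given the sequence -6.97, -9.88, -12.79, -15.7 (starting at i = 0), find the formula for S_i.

Check differences: -9.88 - -6.97 = -2.91
-12.79 - -9.88 = -2.91
Common difference d = -2.91.
First term a = -6.97.
Formula: S_i = -6.97 - 2.91*i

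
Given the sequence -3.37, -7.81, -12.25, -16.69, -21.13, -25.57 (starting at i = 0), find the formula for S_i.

Check differences: -7.81 - -3.37 = -4.44
-12.25 - -7.81 = -4.44
Common difference d = -4.44.
First term a = -3.37.
Formula: S_i = -3.37 - 4.44*i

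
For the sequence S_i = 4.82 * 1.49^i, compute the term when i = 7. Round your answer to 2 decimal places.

S_7 = 4.82 * 1.49^7 ≈ 4.82 * 16.3044 ≈ 78.59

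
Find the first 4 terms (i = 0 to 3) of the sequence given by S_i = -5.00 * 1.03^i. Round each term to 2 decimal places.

This is a geometric sequence.
i=0: S_0 = -5.0 * 1.03^0 = -5.0
i=1: S_1 = -5.0 * 1.03^1 = -5.15
i=2: S_2 = -5.0 * 1.03^2 ≈ -5.3
i=3: S_3 = -5.0 * 1.03^3 ≈ -5.46
The first 4 terms are: [-5.0, -5.15, -5.3, -5.46]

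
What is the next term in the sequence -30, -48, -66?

Differences: -48 - -30 = -18
This is an arithmetic sequence with common difference d = -18.
Next term = -66 + -18 = -84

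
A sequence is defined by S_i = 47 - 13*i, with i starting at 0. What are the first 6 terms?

This is an arithmetic sequence.
i=0: S_0 = 47 + -13*0 = 47
i=1: S_1 = 47 + -13*1 = 34
i=2: S_2 = 47 + -13*2 = 21
i=3: S_3 = 47 + -13*3 = 8
i=4: S_4 = 47 + -13*4 = -5
i=5: S_5 = 47 + -13*5 = -18
The first 6 terms are: [47, 34, 21, 8, -5, -18]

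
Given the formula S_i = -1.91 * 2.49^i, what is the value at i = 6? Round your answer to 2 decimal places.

S_6 = -1.91 * 2.49^6 ≈ -1.91 * 238.3395 ≈ -455.23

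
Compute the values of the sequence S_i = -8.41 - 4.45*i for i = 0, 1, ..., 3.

This is an arithmetic sequence.
i=0: S_0 = -8.41 + -4.45*0 = -8.41
i=1: S_1 = -8.41 + -4.45*1 = -12.86
i=2: S_2 = -8.41 + -4.45*2 = -17.31
i=3: S_3 = -8.41 + -4.45*3 = -21.76
The first 4 terms are: [-8.41, -12.86, -17.31, -21.76]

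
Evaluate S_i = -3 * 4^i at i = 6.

S_6 = -3 * 4^6 = -3 * 4096 = -12288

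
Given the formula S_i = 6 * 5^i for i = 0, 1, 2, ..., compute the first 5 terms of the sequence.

This is a geometric sequence.
i=0: S_0 = 6 * 5^0 = 6
i=1: S_1 = 6 * 5^1 = 30
i=2: S_2 = 6 * 5^2 = 150
i=3: S_3 = 6 * 5^3 = 750
i=4: S_4 = 6 * 5^4 = 3750
The first 5 terms are: [6, 30, 150, 750, 3750]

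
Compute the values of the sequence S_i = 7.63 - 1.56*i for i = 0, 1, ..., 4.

This is an arithmetic sequence.
i=0: S_0 = 7.63 + -1.56*0 = 7.63
i=1: S_1 = 7.63 + -1.56*1 = 6.07
i=2: S_2 = 7.63 + -1.56*2 = 4.51
i=3: S_3 = 7.63 + -1.56*3 = 2.95
i=4: S_4 = 7.63 + -1.56*4 = 1.39
The first 5 terms are: [7.63, 6.07, 4.51, 2.95, 1.39]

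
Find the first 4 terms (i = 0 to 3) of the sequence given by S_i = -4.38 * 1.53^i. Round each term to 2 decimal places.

This is a geometric sequence.
i=0: S_0 = -4.38 * 1.53^0 = -4.38
i=1: S_1 = -4.38 * 1.53^1 ≈ -6.7
i=2: S_2 = -4.38 * 1.53^2 ≈ -10.25
i=3: S_3 = -4.38 * 1.53^3 ≈ -15.69
The first 4 terms are: [-4.38, -6.7, -10.25, -15.69]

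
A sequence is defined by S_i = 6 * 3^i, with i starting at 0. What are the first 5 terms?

This is a geometric sequence.
i=0: S_0 = 6 * 3^0 = 6
i=1: S_1 = 6 * 3^1 = 18
i=2: S_2 = 6 * 3^2 = 54
i=3: S_3 = 6 * 3^3 = 162
i=4: S_4 = 6 * 3^4 = 486
The first 5 terms are: [6, 18, 54, 162, 486]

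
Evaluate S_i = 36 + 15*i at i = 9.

S_9 = 36 + 15*9 = 36 + 135 = 171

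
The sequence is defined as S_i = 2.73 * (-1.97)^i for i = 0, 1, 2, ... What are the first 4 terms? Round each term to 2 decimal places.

This is a geometric sequence.
i=0: S_0 = 2.73 * (-1.97)^0 = 2.73
i=1: S_1 = 2.73 * (-1.97)^1 ≈ -5.38
i=2: S_2 = 2.73 * (-1.97)^2 ≈ 10.59
i=3: S_3 = 2.73 * (-1.97)^3 ≈ -20.87
The first 4 terms are: [2.73, -5.38, 10.59, -20.87]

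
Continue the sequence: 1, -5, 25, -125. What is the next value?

Ratios: -5 / 1 = -5.0
This is a geometric sequence with common ratio r = -5.
Next term = -125 * -5 = 625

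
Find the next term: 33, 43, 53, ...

Differences: 43 - 33 = 10
This is an arithmetic sequence with common difference d = 10.
Next term = 53 + 10 = 63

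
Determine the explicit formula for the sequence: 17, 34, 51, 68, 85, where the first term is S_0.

Check differences: 34 - 17 = 17
51 - 34 = 17
Common difference d = 17.
First term a = 17.
Formula: S_i = 17 + 17*i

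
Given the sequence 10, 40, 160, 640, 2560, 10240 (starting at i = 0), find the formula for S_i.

Check ratios: 40 / 10 = 4.0
Common ratio r = 4.
First term a = 10.
Formula: S_i = 10 * 4^i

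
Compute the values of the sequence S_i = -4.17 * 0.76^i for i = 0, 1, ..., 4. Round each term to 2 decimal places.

This is a geometric sequence.
i=0: S_0 = -4.17 * 0.76^0 = -4.17
i=1: S_1 = -4.17 * 0.76^1 ≈ -3.17
i=2: S_2 = -4.17 * 0.76^2 ≈ -2.41
i=3: S_3 = -4.17 * 0.76^3 ≈ -1.83
i=4: S_4 = -4.17 * 0.76^4 ≈ -1.39
The first 5 terms are: [-4.17, -3.17, -2.41, -1.83, -1.39]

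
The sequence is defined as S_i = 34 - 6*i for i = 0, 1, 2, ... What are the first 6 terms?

This is an arithmetic sequence.
i=0: S_0 = 34 + -6*0 = 34
i=1: S_1 = 34 + -6*1 = 28
i=2: S_2 = 34 + -6*2 = 22
i=3: S_3 = 34 + -6*3 = 16
i=4: S_4 = 34 + -6*4 = 10
i=5: S_5 = 34 + -6*5 = 4
The first 6 terms are: [34, 28, 22, 16, 10, 4]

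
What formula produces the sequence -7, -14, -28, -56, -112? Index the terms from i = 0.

Check ratios: -14 / -7 = 2.0
Common ratio r = 2.
First term a = -7.
Formula: S_i = -7 * 2^i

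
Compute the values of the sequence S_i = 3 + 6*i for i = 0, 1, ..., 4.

This is an arithmetic sequence.
i=0: S_0 = 3 + 6*0 = 3
i=1: S_1 = 3 + 6*1 = 9
i=2: S_2 = 3 + 6*2 = 15
i=3: S_3 = 3 + 6*3 = 21
i=4: S_4 = 3 + 6*4 = 27
The first 5 terms are: [3, 9, 15, 21, 27]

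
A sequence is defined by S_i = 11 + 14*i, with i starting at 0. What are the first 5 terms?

This is an arithmetic sequence.
i=0: S_0 = 11 + 14*0 = 11
i=1: S_1 = 11 + 14*1 = 25
i=2: S_2 = 11 + 14*2 = 39
i=3: S_3 = 11 + 14*3 = 53
i=4: S_4 = 11 + 14*4 = 67
The first 5 terms are: [11, 25, 39, 53, 67]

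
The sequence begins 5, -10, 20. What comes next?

Ratios: -10 / 5 = -2.0
This is a geometric sequence with common ratio r = -2.
Next term = 20 * -2 = -40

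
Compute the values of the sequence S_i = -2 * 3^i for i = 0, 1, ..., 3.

This is a geometric sequence.
i=0: S_0 = -2 * 3^0 = -2
i=1: S_1 = -2 * 3^1 = -6
i=2: S_2 = -2 * 3^2 = -18
i=3: S_3 = -2 * 3^3 = -54
The first 4 terms are: [-2, -6, -18, -54]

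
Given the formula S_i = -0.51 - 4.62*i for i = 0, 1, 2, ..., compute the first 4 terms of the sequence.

This is an arithmetic sequence.
i=0: S_0 = -0.51 + -4.62*0 = -0.51
i=1: S_1 = -0.51 + -4.62*1 = -5.13
i=2: S_2 = -0.51 + -4.62*2 = -9.75
i=3: S_3 = -0.51 + -4.62*3 = -14.37
The first 4 terms are: [-0.51, -5.13, -9.75, -14.37]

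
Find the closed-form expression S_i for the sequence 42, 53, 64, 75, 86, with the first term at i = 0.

Check differences: 53 - 42 = 11
64 - 53 = 11
Common difference d = 11.
First term a = 42.
Formula: S_i = 42 + 11*i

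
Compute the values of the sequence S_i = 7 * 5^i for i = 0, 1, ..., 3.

This is a geometric sequence.
i=0: S_0 = 7 * 5^0 = 7
i=1: S_1 = 7 * 5^1 = 35
i=2: S_2 = 7 * 5^2 = 175
i=3: S_3 = 7 * 5^3 = 875
The first 4 terms are: [7, 35, 175, 875]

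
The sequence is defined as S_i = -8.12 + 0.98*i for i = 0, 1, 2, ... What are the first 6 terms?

This is an arithmetic sequence.
i=0: S_0 = -8.12 + 0.98*0 = -8.12
i=1: S_1 = -8.12 + 0.98*1 = -7.14
i=2: S_2 = -8.12 + 0.98*2 = -6.16
i=3: S_3 = -8.12 + 0.98*3 = -5.18
i=4: S_4 = -8.12 + 0.98*4 = -4.2
i=5: S_5 = -8.12 + 0.98*5 = -3.22
The first 6 terms are: [-8.12, -7.14, -6.16, -5.18, -4.2, -3.22]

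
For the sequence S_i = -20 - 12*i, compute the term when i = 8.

S_8 = -20 + -12*8 = -20 + -96 = -116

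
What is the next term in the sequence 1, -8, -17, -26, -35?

Differences: -8 - 1 = -9
This is an arithmetic sequence with common difference d = -9.
Next term = -35 + -9 = -44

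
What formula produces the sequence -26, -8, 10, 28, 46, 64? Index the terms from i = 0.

Check differences: -8 - -26 = 18
10 - -8 = 18
Common difference d = 18.
First term a = -26.
Formula: S_i = -26 + 18*i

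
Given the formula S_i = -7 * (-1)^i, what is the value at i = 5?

S_5 = -7 * (-1)^5 = -7 * -1 = 7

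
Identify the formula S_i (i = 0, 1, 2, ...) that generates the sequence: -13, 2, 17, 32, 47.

Check differences: 2 - -13 = 15
17 - 2 = 15
Common difference d = 15.
First term a = -13.
Formula: S_i = -13 + 15*i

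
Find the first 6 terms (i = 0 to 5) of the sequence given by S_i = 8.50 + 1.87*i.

This is an arithmetic sequence.
i=0: S_0 = 8.5 + 1.87*0 = 8.5
i=1: S_1 = 8.5 + 1.87*1 = 10.37
i=2: S_2 = 8.5 + 1.87*2 = 12.24
i=3: S_3 = 8.5 + 1.87*3 = 14.11
i=4: S_4 = 8.5 + 1.87*4 = 15.98
i=5: S_5 = 8.5 + 1.87*5 = 17.85
The first 6 terms are: [8.5, 10.37, 12.24, 14.11, 15.98, 17.85]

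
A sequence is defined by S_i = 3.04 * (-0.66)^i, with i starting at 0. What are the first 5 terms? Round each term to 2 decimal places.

This is a geometric sequence.
i=0: S_0 = 3.04 * (-0.66)^0 = 3.04
i=1: S_1 = 3.04 * (-0.66)^1 ≈ -2.01
i=2: S_2 = 3.04 * (-0.66)^2 ≈ 1.32
i=3: S_3 = 3.04 * (-0.66)^3 ≈ -0.87
i=4: S_4 = 3.04 * (-0.66)^4 ≈ 0.58
The first 5 terms are: [3.04, -2.01, 1.32, -0.87, 0.58]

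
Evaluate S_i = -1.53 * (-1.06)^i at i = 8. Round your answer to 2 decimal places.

S_8 = -1.53 * (-1.06)^8 ≈ -1.53 * 1.5938 ≈ -2.44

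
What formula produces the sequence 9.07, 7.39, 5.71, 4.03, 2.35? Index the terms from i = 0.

Check differences: 7.39 - 9.07 = -1.68
5.71 - 7.39 = -1.68
Common difference d = -1.68.
First term a = 9.07.
Formula: S_i = 9.07 - 1.68*i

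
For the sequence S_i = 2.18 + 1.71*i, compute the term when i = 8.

S_8 = 2.18 + 1.71*8 = 2.18 + 13.68 = 15.86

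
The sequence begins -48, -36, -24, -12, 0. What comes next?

Differences: -36 - -48 = 12
This is an arithmetic sequence with common difference d = 12.
Next term = 0 + 12 = 12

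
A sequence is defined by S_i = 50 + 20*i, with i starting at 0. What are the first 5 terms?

This is an arithmetic sequence.
i=0: S_0 = 50 + 20*0 = 50
i=1: S_1 = 50 + 20*1 = 70
i=2: S_2 = 50 + 20*2 = 90
i=3: S_3 = 50 + 20*3 = 110
i=4: S_4 = 50 + 20*4 = 130
The first 5 terms are: [50, 70, 90, 110, 130]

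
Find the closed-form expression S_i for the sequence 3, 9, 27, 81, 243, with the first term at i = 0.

Check ratios: 9 / 3 = 3.0
Common ratio r = 3.
First term a = 3.
Formula: S_i = 3 * 3^i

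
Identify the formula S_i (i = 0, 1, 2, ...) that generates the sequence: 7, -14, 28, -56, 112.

Check ratios: -14 / 7 = -2.0
Common ratio r = -2.
First term a = 7.
Formula: S_i = 7 * (-2)^i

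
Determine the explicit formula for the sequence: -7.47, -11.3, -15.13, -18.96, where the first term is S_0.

Check differences: -11.3 - -7.47 = -3.83
-15.13 - -11.3 = -3.83
Common difference d = -3.83.
First term a = -7.47.
Formula: S_i = -7.47 - 3.83*i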